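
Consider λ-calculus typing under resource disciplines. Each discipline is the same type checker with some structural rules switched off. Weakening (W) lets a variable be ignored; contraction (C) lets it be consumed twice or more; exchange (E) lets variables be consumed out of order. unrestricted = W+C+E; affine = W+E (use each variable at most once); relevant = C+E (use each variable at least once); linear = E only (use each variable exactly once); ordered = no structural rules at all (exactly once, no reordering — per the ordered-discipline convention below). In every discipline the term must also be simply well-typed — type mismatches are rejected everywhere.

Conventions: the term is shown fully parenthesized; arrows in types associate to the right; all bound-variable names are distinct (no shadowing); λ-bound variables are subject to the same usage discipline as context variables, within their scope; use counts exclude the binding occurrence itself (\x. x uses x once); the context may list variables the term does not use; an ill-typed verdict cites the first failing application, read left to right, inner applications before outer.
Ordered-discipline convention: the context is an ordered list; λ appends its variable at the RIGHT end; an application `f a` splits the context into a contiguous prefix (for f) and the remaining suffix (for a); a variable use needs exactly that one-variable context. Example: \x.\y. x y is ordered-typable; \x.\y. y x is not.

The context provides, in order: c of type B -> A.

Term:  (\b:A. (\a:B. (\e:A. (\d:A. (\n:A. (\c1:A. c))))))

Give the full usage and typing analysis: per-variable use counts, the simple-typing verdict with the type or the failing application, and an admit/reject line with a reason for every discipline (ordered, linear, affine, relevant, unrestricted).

variable uses: c: 1×, b (bound): 0×, a (bound): 0×, e (bound): 0×, d (bound): 0×, n (bound): 0×, c1 (bound): 0×
use order (left to right): c
typing: the term checks, with type A -> B -> A -> A -> A -> A -> B -> A
ordered ✗ (unused: b, a, e, d, n, c1 — weakening required)
linear ✗ (unused: b, a, e, d, n, c1 — weakening required)
affine ✓ (none of c, b, a, e, d, n, c1 used more than once)
relevant ✗ (unused: b, a, e, d, n, c1 — weakening required)
unrestricted ✓ (type-checks (A -> B -> A -> A -> A -> A -> B -> A) and nothing is barred)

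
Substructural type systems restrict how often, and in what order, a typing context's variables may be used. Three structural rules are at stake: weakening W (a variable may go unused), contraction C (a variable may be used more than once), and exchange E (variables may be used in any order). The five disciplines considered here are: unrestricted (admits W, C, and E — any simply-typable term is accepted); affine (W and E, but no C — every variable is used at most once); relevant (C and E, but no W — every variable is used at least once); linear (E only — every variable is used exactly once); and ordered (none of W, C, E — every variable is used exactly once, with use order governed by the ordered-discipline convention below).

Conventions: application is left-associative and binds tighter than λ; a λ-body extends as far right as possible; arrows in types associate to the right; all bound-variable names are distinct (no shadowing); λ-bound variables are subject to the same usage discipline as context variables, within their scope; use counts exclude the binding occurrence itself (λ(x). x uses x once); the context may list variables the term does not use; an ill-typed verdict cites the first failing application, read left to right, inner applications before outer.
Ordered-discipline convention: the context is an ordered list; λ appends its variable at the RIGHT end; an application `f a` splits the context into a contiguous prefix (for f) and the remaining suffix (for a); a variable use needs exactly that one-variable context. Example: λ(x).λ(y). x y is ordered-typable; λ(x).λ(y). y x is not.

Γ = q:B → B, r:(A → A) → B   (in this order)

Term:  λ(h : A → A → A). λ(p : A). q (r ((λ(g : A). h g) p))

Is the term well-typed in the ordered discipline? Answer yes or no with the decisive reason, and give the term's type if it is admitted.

yes — q, r, h, p, g once each; derivable with no W/C/E; term : (A → A → A) → A → B
usage: q: 1, r: 1, h (λ-bound): 1, p (λ-bound): 1, g (λ-bound): 1
uses in reading order: q, r, h, g, p
typing: ✓ — (A → A → A) → A → B
per-discipline verdicts: ordered ✓, linear ✓, affine ✓, relevant ✓, unrestricted ✓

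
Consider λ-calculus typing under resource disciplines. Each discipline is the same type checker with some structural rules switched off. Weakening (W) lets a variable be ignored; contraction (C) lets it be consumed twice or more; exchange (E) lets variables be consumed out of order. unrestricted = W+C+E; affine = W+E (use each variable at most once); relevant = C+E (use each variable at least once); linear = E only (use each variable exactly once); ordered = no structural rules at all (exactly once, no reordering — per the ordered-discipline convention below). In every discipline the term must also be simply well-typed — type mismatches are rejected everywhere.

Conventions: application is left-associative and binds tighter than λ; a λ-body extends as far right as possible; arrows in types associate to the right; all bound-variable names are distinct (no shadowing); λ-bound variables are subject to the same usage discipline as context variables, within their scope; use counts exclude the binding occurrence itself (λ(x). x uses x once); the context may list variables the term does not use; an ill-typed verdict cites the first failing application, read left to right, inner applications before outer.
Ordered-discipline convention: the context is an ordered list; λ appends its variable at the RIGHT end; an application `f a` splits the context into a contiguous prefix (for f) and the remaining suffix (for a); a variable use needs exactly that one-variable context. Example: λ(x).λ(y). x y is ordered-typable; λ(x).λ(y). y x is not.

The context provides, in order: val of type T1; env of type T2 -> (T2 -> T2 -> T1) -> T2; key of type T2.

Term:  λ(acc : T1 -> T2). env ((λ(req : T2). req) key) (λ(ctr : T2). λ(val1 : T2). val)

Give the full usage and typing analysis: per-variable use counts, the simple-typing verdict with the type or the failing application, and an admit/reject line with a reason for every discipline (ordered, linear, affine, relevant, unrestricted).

usage: val: 1, env: 1, key: 1, acc (bound): 0, req (bound): 1, ctr (bound): 0, val1 (bound): 0
use order (left to right): env, req, key, val
typing: ✓ — (T1 -> T2) -> T2
ordered: ✗, needs weakening: acc, ctr, val1 unused
linear: ✗, needs weakening: acc, ctr, val1 unused
affine: ✓, no duplicate uses among val, env, key, acc, req, ctr, val1
relevant: ✗, needs weakening: acc, ctr, val1 unused
unrestricted: ✓, simply typable at (T1 -> T2) -> T2; W, C, E all held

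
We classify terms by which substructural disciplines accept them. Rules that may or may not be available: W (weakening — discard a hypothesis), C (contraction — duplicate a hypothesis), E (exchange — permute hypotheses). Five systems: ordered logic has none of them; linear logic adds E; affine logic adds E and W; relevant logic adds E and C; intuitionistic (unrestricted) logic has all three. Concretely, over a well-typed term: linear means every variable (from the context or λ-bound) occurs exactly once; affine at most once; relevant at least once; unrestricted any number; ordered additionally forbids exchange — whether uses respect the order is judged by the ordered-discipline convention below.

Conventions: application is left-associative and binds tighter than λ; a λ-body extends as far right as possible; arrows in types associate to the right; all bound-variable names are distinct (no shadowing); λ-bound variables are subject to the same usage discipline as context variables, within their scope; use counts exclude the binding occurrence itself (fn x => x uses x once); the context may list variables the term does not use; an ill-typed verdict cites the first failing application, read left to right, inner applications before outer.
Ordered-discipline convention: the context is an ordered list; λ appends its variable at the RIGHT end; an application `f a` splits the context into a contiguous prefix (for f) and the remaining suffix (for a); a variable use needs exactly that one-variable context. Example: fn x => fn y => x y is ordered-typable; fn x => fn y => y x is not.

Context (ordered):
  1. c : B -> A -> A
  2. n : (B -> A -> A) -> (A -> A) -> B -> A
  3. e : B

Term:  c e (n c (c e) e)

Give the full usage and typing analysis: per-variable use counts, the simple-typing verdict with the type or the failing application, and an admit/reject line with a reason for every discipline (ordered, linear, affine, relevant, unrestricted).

variable uses: c: 3, n: 1, e: 3
left-to-right use order: c, e, n, c, c, e, e
typing: the term checks, with type A
ordered ✗ (uses contraction: c ×3, e ×3)
linear ✗ (uses contraction: c ×3, e ×3)
affine ✗ (uses contraction: c ×3, e ×3)
relevant ✓ (at least one use each (c, n, e))
unrestricted ✓ (simply typable at A; W, C, E all held)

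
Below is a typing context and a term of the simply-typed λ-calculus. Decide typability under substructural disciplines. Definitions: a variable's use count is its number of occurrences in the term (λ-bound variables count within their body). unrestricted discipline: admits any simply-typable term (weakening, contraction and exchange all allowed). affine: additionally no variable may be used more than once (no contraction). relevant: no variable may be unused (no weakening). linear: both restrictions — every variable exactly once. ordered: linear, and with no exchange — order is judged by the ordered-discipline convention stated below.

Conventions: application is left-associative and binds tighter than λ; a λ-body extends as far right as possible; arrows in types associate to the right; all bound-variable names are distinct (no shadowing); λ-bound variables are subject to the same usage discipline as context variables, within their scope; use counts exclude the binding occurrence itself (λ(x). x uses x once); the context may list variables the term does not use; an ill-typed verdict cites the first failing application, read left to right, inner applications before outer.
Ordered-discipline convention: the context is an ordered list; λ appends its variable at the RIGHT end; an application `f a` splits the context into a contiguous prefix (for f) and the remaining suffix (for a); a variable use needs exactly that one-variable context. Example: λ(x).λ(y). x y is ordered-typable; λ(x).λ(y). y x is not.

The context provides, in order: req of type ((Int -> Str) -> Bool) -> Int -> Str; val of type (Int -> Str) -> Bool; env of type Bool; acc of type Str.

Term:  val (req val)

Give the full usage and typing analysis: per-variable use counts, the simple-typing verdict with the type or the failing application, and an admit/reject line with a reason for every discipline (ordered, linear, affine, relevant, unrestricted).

variable uses: req: 1×, val: 2×, env: 0×, acc: 0×
uses in reading order: val, req, val
typing: ✓ — Bool
ordered: ✗ — val ×2 used more than once (contraction); env, acc left unused
linear: ✗ — val ×2 used more than once (contraction); env, acc left unused
affine: ✗ — val ×2 used more than once (contraction)
relevant: ✗ — env, acc left unused
unrestricted: ✓ — type-checks (Bool) and nothing is barred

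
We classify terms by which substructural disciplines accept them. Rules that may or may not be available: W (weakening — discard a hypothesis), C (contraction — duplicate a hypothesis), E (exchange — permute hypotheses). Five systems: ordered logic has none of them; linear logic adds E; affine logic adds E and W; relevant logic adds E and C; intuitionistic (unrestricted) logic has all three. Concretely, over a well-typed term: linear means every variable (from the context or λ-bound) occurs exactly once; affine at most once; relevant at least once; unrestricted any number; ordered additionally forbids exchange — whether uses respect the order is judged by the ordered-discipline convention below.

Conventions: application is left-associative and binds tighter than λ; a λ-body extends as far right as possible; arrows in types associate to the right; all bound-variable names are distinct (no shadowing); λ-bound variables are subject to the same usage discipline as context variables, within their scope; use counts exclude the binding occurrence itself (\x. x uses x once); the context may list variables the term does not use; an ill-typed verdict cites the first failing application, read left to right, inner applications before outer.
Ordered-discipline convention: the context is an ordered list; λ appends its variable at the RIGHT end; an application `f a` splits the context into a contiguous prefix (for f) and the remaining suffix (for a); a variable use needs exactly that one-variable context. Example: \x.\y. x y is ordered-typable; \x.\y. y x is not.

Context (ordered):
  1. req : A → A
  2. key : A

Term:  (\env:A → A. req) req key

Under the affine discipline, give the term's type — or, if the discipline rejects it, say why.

not well-typed under affine — req ×2 used more than once (contraction)
variable uses: req ×2; key ×1; env [bound] ×0
left-to-right use order: req, req, key
typing: well-typed at A
per-discipline verdicts: ordered ✗ · linear ✗ · affine ✗ · relevant ✗ · unrestricted ✓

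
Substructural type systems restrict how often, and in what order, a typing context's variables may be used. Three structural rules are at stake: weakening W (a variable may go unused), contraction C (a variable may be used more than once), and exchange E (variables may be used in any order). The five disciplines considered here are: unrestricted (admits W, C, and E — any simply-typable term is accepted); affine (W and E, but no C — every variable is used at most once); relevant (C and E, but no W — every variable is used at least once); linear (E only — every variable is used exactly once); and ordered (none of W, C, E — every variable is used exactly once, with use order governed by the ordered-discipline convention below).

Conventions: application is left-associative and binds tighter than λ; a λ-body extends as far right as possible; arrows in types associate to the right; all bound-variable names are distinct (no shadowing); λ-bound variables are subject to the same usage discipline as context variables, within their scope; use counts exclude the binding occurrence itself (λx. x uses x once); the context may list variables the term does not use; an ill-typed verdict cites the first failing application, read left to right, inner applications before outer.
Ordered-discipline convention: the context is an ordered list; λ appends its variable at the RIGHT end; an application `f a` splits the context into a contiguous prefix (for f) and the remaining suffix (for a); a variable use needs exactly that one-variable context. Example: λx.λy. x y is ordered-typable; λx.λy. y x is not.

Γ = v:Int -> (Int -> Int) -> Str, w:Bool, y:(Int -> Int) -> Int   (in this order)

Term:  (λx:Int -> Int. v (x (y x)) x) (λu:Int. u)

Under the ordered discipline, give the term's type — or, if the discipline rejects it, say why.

not well-typed under ordered — repeated use of x ×3; unused: w — weakening required
counts: v=1, w=0, y=1, x (λ-bound)=3, u (λ-bound)=1
use order (left to right): v, x, y, x, x, u
typing: ✓ — Str
all disciplines: ordered ✗, linear ✗, affine ✗, relevant ✗, unrestricted ✓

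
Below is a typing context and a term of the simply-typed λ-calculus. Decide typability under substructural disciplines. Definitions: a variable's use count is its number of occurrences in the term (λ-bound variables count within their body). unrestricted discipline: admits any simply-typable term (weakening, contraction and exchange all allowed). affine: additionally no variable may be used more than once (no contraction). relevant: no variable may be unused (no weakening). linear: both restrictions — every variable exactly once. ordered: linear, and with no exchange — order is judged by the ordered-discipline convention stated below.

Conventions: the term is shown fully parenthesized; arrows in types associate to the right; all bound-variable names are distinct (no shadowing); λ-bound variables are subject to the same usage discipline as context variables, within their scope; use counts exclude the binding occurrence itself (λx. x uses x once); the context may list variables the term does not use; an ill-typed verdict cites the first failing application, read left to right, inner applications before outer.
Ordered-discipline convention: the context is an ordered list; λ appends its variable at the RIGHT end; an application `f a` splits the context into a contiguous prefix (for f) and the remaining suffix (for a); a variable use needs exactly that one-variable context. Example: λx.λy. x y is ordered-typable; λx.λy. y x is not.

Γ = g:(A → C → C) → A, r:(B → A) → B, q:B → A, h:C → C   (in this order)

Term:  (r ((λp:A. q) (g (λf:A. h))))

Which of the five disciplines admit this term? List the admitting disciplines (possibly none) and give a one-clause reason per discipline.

admitted in: affine, unrestricted
use counts: g: 1, r: 1, q: 1, h: 1, p [bound]: 0, f [bound]: 0
order of uses: r, q, g, h
typing: well-typed — term : B
ordered: ✗, p, f left unused
linear: ✗, p, f left unused
affine: ✓, g, r, q, h, p, f: no repeats, contraction unneeded
relevant: ✗, p, f left unused
unrestricted: ✓, typability at B is all that's needed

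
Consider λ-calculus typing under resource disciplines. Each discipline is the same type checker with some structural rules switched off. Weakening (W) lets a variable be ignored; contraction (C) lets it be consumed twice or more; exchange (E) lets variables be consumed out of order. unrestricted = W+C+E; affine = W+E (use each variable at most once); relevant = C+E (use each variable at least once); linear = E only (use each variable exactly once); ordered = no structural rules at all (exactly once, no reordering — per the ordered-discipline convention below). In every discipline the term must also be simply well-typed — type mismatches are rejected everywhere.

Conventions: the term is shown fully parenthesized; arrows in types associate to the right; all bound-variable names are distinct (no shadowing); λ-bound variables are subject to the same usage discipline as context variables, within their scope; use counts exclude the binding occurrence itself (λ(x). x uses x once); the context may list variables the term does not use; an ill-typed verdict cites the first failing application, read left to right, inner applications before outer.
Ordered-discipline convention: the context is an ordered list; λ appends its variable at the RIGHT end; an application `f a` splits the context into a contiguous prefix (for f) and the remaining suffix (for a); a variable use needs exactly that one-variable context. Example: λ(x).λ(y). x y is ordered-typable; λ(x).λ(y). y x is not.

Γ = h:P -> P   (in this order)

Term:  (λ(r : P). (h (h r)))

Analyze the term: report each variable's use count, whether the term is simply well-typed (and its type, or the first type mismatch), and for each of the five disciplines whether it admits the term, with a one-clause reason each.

usage: h=2, r (bound)=1
use order (left to right): h, h, r
typing: the term checks, with type P -> P
ordered: ✗ — repeated use of h ×2
linear: ✗ — repeated use of h ×2
affine: ✗ — repeated use of h ×2
relevant: ✓ — at least one use each (h, r)
unrestricted: ✓ — simply typable at P -> P; W, C, E all held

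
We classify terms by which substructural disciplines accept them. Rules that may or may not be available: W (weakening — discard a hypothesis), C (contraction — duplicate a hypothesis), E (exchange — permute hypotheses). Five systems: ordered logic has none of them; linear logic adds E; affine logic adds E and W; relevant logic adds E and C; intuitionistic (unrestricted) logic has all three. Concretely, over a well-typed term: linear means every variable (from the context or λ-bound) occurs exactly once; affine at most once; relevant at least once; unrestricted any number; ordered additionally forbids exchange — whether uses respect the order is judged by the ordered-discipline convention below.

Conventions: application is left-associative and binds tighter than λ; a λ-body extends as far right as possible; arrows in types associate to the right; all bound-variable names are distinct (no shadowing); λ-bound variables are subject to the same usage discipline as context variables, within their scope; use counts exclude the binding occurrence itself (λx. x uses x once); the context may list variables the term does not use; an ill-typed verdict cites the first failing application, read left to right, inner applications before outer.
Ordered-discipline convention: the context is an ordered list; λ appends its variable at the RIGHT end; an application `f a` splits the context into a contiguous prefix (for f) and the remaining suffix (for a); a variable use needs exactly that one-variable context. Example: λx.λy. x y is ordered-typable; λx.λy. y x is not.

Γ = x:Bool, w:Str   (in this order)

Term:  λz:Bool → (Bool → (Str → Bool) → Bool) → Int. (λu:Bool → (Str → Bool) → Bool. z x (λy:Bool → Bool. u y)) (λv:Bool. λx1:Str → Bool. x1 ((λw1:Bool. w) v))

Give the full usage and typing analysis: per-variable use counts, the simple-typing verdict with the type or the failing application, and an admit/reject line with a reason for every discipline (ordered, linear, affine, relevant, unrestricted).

counts: x: 1, w: 1, z [bound]: 1, u [bound]: 1, y [bound]: 1, v [bound]: 1, x1 [bound]: 1, w1 [bound]: 0
order of uses: z, x, u, y, x1, w, v
typing: ill-typed: a function awaiting Bool gets Bool → Bool
ordered ✗ (a type mismatch blocks all five)
linear ✗ (the type mismatch rejects it)
affine ✗ (not simply typable)
relevant ✗ (fails simple typing)
unrestricted ✗ (a type mismatch blocks all five)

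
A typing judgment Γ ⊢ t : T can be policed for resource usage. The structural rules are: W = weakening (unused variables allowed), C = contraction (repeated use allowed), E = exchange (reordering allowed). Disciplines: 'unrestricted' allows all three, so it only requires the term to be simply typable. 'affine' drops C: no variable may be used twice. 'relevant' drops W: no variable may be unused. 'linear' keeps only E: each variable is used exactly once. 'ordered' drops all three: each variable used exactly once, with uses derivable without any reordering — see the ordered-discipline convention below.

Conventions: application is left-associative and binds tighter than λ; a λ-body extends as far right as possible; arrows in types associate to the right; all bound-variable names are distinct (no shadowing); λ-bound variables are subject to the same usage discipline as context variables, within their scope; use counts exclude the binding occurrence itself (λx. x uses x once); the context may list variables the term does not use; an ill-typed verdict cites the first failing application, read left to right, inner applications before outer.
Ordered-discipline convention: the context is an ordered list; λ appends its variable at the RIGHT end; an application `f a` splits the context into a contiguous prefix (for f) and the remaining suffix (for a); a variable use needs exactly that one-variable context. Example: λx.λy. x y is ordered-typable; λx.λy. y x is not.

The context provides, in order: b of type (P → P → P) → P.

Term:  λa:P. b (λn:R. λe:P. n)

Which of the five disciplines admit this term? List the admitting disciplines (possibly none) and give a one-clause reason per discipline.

admitted in: none
usage: b: 1; a (λ-bound): 0; n (λ-bound): 1; e (λ-bound): 0
use order (left to right): b, n
typing: ill-typed: an application expects P → P → P but receives R → P → R
ordered ✗ (a type mismatch blocks all five)
linear ✗ (the type mismatch rejects it)
affine ✗ (not simply typable)
relevant ✗ (fails simple typing)
unrestricted ✗ (a type mismatch blocks all five)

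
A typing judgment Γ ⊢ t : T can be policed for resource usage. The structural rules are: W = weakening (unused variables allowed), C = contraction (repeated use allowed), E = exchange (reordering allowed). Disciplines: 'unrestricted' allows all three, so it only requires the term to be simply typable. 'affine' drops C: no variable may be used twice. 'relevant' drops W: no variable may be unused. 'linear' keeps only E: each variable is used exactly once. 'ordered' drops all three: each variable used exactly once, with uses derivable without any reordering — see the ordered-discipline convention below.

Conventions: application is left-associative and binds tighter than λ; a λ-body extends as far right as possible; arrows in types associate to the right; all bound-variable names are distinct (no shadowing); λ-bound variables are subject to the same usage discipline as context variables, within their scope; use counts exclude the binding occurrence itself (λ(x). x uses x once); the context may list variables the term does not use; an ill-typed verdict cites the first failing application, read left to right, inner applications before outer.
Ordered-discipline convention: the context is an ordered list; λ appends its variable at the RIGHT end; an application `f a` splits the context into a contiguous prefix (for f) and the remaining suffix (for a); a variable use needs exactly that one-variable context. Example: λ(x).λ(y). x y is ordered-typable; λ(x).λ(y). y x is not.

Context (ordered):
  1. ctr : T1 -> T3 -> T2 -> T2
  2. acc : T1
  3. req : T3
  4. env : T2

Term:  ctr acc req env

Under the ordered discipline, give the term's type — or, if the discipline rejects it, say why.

term : T2
use counts: ctr=1; acc=1; req=1; env=1
order of uses: ctr, acc, req, env
typing: well-typed — term : T2
per-discipline verdicts: ordered ✓ | linear ✓ | affine ✓ | relevant ✓ | unrestricted ✓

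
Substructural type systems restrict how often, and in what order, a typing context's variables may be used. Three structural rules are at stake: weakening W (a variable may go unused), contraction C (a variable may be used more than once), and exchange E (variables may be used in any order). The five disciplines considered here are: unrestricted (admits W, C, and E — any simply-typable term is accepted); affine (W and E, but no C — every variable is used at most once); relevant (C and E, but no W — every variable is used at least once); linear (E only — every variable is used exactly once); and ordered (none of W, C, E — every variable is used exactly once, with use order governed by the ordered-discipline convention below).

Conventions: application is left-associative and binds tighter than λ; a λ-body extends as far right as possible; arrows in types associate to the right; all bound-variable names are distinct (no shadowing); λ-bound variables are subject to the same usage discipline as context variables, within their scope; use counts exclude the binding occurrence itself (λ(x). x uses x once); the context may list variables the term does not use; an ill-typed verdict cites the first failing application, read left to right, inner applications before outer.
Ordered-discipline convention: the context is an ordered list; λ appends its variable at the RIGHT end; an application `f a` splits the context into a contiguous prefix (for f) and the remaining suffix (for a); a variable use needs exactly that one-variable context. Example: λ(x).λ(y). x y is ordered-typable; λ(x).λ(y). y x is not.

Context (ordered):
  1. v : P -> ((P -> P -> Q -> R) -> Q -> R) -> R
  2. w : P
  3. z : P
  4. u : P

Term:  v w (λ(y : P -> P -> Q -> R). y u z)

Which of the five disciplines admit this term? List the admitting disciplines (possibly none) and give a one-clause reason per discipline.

accepted by: linear, affine, relevant, unrestricted
variable uses: v=1, w=1, z=1, u=1, y (λ-bound)=1
left-to-right use order: v, w, y, u, z
typing: well-typed — term : R
ordered ✗ (no ordered split (uses run v, w, y, u, z))
linear ✓ (v, w, z, u, y: one use apiece)
affine ✓ (none of v, w, z, u, y used more than once)
relevant ✓ (none of v, w, z, u, y goes unused)
unrestricted ✓ (typability at R is all that's needed)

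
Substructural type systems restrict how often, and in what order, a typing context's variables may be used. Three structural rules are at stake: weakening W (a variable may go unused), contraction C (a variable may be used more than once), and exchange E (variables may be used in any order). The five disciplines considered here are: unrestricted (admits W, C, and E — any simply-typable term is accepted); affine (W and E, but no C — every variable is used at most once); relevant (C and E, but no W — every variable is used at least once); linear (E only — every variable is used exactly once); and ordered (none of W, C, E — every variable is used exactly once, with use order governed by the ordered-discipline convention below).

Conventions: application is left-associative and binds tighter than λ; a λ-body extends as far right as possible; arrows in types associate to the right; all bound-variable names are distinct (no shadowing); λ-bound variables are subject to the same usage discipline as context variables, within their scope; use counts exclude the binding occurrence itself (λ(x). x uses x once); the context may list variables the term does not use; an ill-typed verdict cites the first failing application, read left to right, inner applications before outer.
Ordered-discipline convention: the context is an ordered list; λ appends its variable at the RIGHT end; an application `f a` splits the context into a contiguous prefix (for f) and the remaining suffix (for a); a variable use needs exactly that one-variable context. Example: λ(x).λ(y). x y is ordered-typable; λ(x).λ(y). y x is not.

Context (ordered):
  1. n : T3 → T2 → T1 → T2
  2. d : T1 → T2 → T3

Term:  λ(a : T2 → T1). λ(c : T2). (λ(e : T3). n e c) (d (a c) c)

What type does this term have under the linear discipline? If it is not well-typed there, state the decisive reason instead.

not well-typed under linear — uses contraction: c ×3
use counts: n=1; d=1; a (bound)=1; c (bound)=3; e (bound)=1
uses in reading order: n, e, c, d, a, c, c
typing: the term checks, with type (T2 → T1) → T2 → T1 → T2
summary: ordered ✗, linear ✗, affine ✗, relevant ✓, unrestricted ✓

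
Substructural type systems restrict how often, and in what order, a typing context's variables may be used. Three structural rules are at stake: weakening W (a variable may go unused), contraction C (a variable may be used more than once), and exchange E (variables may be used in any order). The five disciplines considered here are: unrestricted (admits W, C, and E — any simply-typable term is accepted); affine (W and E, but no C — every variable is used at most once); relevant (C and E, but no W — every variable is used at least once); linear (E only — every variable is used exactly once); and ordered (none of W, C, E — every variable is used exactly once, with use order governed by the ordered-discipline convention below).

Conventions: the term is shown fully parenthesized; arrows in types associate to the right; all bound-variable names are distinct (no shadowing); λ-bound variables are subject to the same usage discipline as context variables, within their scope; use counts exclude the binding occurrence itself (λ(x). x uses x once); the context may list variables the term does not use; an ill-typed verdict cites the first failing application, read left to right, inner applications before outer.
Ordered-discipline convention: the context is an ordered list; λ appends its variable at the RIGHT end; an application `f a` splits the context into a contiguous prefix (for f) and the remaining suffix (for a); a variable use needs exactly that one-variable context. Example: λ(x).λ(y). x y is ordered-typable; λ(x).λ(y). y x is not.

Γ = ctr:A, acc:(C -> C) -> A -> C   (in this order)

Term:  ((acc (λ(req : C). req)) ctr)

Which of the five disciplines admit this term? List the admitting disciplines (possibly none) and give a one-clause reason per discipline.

admitted in: linear, affine, relevant, unrestricted
use counts: ctr ×1, acc ×1, req [bound] ×1
use order (left to right): acc, req, ctr
typing: well-typed — term : C
ordered ✗ (use order acc, req, ctr needs exchange)
linear ✓ (single use per variable (ctr, acc, req))
affine ✓ (none of ctr, acc, req used more than once)
relevant ✓ (none of ctr, acc, req goes unused)
unrestricted ✓ (typability at C is all that's needed)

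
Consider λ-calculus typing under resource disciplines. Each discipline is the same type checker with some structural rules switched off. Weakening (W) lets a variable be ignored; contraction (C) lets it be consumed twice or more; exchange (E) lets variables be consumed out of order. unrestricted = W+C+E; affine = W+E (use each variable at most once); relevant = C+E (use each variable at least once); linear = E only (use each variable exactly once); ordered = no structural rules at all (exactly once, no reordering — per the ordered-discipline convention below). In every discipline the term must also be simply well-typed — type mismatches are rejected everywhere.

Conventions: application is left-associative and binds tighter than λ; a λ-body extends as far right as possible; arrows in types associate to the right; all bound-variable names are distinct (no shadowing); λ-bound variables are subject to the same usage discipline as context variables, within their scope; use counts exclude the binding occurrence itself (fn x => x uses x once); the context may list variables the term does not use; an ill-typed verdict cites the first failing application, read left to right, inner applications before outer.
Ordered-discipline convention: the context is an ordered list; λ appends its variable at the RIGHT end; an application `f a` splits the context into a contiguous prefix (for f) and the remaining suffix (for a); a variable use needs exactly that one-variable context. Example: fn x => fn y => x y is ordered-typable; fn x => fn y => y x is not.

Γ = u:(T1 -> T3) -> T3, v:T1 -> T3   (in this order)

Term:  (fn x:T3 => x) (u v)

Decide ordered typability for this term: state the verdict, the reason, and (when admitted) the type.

yes — u, v, x once each; derivable with no W/C/E; term : T3
counts: u ×1; v ×1; x (λ-bound) ×1
order of uses: x, u, v
typing: ✓ — T3
per-discipline verdicts: ordered ✓ | linear ✓ | affine ✓ | relevant ✓ | unrestricted ✓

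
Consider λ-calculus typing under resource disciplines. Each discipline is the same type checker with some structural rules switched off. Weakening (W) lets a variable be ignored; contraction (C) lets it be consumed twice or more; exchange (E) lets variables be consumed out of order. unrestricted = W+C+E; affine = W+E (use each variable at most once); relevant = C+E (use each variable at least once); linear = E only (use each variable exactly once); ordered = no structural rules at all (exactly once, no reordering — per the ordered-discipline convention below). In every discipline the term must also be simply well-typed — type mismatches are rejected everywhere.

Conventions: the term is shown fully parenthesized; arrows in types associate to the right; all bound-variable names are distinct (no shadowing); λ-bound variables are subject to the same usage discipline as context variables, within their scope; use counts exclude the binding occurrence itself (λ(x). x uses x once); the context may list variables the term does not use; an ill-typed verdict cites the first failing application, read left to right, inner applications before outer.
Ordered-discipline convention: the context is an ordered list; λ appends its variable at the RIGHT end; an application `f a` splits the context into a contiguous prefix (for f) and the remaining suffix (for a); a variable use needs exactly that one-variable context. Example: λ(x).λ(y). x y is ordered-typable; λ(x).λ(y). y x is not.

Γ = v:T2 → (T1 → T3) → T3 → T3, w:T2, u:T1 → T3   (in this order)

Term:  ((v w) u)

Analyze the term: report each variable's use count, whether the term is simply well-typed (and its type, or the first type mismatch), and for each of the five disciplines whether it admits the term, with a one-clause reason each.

use counts: v ×1, w ×1, u ×1
use order (left to right): v, w, u
typing: well-typed — term : T3 → T3
ordered: ✓ — one use each (v, w, u); ordered split holds
linear: ✓ — each of v, w, u used exactly once
affine: ✓ — v, w, u: no repeats, contraction unneeded
relevant: ✓ — every one of v, w, u appears
unrestricted: ✓ — well-typed at T3 → T3; no restrictions here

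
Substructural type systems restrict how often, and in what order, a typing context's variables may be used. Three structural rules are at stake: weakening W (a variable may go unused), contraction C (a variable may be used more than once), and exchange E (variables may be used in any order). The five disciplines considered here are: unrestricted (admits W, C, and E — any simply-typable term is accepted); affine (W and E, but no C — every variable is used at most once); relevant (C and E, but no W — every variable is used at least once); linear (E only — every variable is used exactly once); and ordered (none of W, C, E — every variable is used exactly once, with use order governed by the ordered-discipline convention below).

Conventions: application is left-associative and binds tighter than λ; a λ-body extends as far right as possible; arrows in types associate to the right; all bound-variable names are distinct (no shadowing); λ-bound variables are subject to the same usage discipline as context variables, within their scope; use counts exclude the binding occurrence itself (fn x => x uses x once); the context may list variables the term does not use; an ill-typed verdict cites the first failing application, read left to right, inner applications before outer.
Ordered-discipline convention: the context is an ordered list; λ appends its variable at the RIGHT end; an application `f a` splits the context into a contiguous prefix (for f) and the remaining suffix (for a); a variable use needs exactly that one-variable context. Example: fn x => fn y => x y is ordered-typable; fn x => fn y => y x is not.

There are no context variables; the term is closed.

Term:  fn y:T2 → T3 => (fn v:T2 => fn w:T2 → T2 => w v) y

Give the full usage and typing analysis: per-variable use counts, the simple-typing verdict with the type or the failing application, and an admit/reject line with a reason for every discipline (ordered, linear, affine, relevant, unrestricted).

variable uses: y [bound] ×1; v [bound] ×1; w [bound] ×1
uses in reading order: w, v, y
typing: ill-typed: an argument T2 → T3 mismatches the expected T2
ordered: ✗ — fails simple typing
linear: ✗ — a type mismatch blocks all five
affine: ✗ — the type mismatch rejects it
relevant: ✗ — not simply typable
unrestricted: ✗ — fails simple typing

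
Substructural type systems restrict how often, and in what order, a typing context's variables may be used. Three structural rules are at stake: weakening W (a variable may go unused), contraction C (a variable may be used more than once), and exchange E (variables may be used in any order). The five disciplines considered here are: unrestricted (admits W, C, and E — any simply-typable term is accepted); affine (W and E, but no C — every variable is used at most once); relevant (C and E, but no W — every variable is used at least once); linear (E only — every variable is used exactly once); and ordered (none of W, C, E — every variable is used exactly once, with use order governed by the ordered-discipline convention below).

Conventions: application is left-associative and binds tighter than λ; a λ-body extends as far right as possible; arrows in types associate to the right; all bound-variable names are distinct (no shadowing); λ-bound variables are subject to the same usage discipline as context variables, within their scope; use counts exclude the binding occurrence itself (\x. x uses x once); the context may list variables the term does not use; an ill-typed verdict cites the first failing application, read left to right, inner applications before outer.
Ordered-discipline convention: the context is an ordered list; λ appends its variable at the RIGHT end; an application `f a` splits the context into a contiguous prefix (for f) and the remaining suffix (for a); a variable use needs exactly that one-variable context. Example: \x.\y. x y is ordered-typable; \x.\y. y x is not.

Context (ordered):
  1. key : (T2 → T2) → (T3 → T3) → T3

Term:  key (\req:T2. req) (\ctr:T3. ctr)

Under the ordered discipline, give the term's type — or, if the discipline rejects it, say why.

term : T3
usage: key: 1, req (λ-bound): 1, ctr (λ-bound): 1
uses in reading order: key, req, ctr
typing: the term checks, with type T3
across the five disciplines: ordered ✓ | linear ✓ | affine ✓ | relevant ✓ | unrestricted ✓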